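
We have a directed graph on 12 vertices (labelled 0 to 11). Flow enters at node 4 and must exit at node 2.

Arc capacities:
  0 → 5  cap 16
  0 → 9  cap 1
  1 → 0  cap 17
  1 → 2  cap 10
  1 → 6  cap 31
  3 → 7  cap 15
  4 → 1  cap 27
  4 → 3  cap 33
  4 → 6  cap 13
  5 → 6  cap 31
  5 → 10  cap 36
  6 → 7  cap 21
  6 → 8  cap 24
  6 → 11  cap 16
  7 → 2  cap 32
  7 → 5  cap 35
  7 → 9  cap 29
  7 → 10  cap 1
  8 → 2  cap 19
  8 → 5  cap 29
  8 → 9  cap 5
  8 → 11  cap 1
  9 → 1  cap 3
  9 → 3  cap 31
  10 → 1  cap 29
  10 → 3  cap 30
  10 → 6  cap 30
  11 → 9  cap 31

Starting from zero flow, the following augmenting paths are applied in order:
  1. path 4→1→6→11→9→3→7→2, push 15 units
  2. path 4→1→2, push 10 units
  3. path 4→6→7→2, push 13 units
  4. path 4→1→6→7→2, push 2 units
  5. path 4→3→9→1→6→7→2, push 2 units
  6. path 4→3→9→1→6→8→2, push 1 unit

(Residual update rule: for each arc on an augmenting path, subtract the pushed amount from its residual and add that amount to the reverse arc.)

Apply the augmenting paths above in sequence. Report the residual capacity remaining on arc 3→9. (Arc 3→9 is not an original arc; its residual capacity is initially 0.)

Residual capacity of (3,9): 12

after path 1 (4→1→6→11→9→3→7→2, push 15): res(3,9)=15
after path 2 (4→1→2, push 10): res(3,9)=15
after path 3 (4→6→7→2, push 13): res(3,9)=15
after path 4 (4→1→6→7→2, push 2): res(3,9)=15
after path 5 (4→3→9→1→6→7→2, push 2): res(3,9)=13
after path 6 (4→3→9→1→6→8→2, push 1): res(3,9)=12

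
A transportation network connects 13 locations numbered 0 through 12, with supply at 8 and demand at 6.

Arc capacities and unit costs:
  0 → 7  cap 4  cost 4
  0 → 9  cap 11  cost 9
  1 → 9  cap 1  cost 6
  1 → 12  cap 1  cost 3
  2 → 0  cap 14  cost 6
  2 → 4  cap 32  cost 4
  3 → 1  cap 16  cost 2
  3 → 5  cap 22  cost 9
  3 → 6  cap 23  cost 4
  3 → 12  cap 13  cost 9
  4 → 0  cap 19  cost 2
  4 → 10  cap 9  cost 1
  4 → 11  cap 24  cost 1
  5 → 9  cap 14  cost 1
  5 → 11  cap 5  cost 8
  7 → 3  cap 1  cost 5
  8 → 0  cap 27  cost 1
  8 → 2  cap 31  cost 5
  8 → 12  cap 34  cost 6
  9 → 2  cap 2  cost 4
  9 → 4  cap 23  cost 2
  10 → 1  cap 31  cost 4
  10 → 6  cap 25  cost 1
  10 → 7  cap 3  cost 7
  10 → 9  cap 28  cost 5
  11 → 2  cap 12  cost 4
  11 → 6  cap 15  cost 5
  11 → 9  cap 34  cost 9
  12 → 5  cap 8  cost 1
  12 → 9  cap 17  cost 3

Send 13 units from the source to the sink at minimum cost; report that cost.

Minimum cost for 13 units: 158

shortest-cost path #1: 8→2→4→10→6 push 9 @ unit cost 11 (adds 99)
shortest-cost path #2: 8→0→7→3→6 push 1 @ unit cost 14 (adds 14)
shortest-cost path #3: 8→2→4→11→6 push 3 @ unit cost 15 (adds 45)
total cost = 158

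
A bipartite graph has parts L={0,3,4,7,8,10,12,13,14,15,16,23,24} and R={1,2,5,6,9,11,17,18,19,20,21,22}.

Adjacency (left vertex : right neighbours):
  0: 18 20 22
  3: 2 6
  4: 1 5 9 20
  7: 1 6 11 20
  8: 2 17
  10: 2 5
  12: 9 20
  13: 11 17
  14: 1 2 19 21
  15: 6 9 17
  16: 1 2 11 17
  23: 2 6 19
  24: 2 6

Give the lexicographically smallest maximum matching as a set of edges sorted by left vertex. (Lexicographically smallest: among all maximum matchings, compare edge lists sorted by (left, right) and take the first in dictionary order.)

Lex-smallest maximum matching: {(0,18), (3,2), (4,1), (7,6), (8,17), (10,5), (12,20), (13,11), (14,21), (15,9), (23,19)}

|M| = 11 (so the lex-smallest maximum matching has 11 edges)
process left vertices in ascending order; for each, take the smallest-labelled available neighbour that still permits 11 edges overall, or leave it unmatched if none does
lex-smallest matching: {0-18, 3-2, 4-1, 7-6, 8-17, 10-5, 12-20, 13-11, 14-21, 15-9, 23-19}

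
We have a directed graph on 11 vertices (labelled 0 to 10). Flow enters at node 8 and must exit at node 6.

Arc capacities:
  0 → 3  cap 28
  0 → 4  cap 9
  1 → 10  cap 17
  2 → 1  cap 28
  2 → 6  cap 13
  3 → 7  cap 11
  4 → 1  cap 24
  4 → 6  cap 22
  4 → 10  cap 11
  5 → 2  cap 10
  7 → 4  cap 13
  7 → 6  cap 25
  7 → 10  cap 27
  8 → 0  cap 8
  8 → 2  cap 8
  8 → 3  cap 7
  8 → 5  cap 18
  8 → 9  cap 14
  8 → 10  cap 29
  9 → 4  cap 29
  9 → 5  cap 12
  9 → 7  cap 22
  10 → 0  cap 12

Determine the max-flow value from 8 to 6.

augment #1: 8→2→6 bottleneck 8, total now 8
augment #2: 8→0→4→6 bottleneck 8, total now 16
augment #3: 8→3→7→6 bottleneck 7, total now 23
augment #4: 8→5→2→6 bottleneck 5, total now 28
augment #5: 8→9→4→6 bottleneck 14, total now 42
augment #6: 8→10→0→3→7→6 bottleneck 4, total now 46
augment #7: 8→10→0→4→9→7→6 bottleneck 1, total now 47

Maximum flow value: 47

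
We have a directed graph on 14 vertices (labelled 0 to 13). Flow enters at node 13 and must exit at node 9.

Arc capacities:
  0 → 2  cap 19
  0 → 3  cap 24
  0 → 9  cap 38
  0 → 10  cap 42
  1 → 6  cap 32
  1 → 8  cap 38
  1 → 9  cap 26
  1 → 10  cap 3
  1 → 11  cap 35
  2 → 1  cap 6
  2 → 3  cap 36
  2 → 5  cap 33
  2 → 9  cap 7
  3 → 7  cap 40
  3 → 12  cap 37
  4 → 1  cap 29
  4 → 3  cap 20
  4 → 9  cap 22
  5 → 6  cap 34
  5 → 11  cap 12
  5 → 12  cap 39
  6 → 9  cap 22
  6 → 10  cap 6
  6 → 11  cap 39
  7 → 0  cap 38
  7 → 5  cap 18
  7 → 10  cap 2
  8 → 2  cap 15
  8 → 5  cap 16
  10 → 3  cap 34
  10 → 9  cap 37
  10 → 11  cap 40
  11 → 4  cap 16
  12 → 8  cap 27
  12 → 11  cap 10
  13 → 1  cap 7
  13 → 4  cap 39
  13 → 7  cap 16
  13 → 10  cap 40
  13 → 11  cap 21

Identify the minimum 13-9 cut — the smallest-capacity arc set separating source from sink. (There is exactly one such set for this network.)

augment #1: 13→1→9 push 7
augment #2: 13→4→9 push 22
augment #3: 13→10→9 push 37
augment #4: 13→4→1→9 push 17
augment #5: 13→7→0→9 push 16
augment #6: 13→11→4→1→9 push 2
augment #7: 13→10→3→7→0→9 push 3
augment #8: 13→11→4→1→6→9 push 10
augment #9: 13→11→4→3→7→0→9 push 4
max flow = 118; residual-reachable set from 13 gives S-side
cut edges (S→T): {(11,4), (13,1), (13,4), (13,7), (13,10)} total cap 118

Min-cut arcs: {(11,4), (13,1), (13,4), (13,7), (13,10)} (total capacity 118)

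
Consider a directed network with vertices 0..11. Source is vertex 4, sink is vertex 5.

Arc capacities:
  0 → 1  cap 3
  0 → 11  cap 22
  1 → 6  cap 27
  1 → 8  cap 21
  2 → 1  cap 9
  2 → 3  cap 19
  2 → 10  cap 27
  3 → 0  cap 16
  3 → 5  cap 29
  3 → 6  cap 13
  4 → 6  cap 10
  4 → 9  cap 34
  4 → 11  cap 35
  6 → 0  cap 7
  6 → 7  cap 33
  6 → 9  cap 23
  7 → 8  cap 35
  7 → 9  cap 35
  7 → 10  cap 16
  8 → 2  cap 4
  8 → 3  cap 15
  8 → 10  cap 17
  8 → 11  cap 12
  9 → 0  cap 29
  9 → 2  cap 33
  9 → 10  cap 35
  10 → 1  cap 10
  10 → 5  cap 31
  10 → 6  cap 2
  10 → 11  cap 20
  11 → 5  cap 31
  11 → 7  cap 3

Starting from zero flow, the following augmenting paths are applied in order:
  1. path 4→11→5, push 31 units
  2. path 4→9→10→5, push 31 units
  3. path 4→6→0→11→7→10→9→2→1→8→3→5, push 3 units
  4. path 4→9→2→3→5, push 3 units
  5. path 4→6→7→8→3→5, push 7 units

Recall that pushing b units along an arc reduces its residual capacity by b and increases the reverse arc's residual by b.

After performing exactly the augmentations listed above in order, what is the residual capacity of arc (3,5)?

Residual capacity of (3,5): 16

after path 1 (4→11→5, push 31): res(3,5)=29
after path 2 (4→9→10→5, push 31): res(3,5)=29
after path 3 (4→6→0→11→7→10→9→2→1→8→3→5, push 3): res(3,5)=26
after path 4 (4→9→2→3→5, push 3): res(3,5)=23
after path 5 (4→6→7→8→3→5, push 7): res(3,5)=16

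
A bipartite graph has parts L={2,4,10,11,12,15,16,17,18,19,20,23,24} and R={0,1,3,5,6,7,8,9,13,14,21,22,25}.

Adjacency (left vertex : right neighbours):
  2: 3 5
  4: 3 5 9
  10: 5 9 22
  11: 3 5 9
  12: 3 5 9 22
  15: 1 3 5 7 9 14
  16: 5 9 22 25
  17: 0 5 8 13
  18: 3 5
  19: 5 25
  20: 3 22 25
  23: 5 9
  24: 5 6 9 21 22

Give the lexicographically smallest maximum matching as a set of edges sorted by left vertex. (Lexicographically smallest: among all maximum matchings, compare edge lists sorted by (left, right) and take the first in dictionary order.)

Lex-smallest maximum matching: {(2,3), (4,5), (10,9), (12,22), (15,1), (16,25), (17,0), (24,6)}

|M| = 8 (so the lex-smallest maximum matching has 8 edges)
process left vertices in ascending order; for each, take the smallest-labelled available neighbour that still permits 8 edges overall, or leave it unmatched if none does
lex-smallest matching: {2-3, 4-5, 10-9, 12-22, 15-1, 16-25, 17-0, 24-6}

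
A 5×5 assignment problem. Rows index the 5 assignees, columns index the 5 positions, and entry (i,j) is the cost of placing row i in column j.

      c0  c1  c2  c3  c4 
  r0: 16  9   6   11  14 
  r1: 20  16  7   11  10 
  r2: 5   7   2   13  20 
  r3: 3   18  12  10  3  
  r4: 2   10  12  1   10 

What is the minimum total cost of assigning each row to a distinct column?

Minimum assignment cost: 25

one of 2 optimal assignments: row0→col1 (cost 9), row1→col2 (cost 7), row2→col0 (cost 5), row3→col4 (cost 3), row4→col3 (cost 1)
total = 9 + 7 + 5 + 3 + 1 = 25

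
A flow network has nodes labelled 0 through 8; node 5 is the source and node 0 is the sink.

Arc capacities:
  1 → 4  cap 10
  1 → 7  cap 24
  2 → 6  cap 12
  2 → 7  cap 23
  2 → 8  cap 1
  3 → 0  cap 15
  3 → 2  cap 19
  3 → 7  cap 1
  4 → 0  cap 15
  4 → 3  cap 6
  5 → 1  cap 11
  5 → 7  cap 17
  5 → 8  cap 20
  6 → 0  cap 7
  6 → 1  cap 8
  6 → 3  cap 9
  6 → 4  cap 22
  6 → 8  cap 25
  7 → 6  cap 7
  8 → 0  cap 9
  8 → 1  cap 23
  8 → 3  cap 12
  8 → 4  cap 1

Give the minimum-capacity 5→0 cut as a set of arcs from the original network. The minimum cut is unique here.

Min-cut arcs: {(1,4), (5,8), (7,6)} (total capacity 37)

augment #1: 5→8→0 push 9
augment #2: 5→1→4→0 push 10
augment #3: 5→7→6→0 push 7
augment #4: 5→8→3→0 push 11
max flow = 37; residual-reachable set from 5 gives S-side
cut edges (S→T): {(1,4), (5,8), (7,6)} total cap 37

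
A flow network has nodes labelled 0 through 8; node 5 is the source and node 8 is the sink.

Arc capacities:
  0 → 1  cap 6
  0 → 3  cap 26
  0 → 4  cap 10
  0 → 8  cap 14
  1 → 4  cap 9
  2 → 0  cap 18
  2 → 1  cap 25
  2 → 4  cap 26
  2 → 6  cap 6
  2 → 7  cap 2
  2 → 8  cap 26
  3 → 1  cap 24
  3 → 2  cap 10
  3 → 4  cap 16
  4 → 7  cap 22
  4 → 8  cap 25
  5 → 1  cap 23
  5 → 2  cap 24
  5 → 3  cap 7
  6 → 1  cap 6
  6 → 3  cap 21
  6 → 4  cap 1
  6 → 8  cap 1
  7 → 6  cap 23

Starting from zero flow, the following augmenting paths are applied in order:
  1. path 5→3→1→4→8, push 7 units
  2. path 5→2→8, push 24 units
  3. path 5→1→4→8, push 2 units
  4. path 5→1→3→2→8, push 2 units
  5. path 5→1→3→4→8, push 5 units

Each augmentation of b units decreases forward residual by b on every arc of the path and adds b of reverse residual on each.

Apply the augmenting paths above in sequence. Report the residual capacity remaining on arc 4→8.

Residual capacity of (4,8): 11

after path 1 (5→3→1→4→8, push 7): res(4,8)=18
after path 2 (5→2→8, push 24): res(4,8)=18
after path 3 (5→1→4→8, push 2): res(4,8)=16
after path 4 (5→1→3→2→8, push 2): res(4,8)=16
after path 5 (5→1→3→4→8, push 5): res(4,8)=11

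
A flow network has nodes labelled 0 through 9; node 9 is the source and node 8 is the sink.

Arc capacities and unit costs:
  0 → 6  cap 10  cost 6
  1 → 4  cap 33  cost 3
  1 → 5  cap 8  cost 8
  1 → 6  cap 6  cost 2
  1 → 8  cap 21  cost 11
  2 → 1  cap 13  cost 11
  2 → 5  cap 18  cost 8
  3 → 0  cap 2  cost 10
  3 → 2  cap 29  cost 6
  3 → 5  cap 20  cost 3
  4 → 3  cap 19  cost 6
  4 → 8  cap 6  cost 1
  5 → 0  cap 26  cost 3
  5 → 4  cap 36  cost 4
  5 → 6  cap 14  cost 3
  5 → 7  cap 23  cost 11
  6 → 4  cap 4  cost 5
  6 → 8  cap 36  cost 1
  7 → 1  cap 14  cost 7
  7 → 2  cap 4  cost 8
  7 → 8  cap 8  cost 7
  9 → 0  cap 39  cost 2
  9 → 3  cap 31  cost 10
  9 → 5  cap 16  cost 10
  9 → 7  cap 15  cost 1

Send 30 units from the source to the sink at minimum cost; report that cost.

shortest-cost path #1: 9→7→8 push 8 @ unit cost 8 (adds 64)
shortest-cost path #2: 9→0→6→8 push 10 @ unit cost 9 (adds 90)
shortest-cost path #3: 9→7→1→6→8 push 6 @ unit cost 11 (adds 66)
shortest-cost path #4: 9→7→1→4→8 push 1 @ unit cost 12 (adds 12)
shortest-cost path #5: 9→5→6→8 push 5 @ unit cost 14 (adds 70)
total cost = 302

Minimum cost for 30 units: 302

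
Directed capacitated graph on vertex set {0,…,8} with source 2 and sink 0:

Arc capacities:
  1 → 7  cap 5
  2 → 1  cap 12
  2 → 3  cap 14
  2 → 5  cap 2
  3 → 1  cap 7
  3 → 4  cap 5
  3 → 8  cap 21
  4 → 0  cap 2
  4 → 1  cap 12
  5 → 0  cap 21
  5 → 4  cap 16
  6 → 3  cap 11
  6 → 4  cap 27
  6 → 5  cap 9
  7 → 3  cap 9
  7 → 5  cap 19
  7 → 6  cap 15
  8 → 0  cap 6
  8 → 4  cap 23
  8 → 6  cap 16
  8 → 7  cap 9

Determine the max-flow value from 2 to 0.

augment #1: 2→5→0 bottleneck 2, total now 2
augment #2: 2→3→4→0 bottleneck 2, total now 4
augment #3: 2→3→8→0 bottleneck 6, total now 10
augment #4: 2→1→7→5→0 bottleneck 5, total now 15
augment #5: 2→3→8→6→5→0 bottleneck 6, total now 21

Maximum flow value: 21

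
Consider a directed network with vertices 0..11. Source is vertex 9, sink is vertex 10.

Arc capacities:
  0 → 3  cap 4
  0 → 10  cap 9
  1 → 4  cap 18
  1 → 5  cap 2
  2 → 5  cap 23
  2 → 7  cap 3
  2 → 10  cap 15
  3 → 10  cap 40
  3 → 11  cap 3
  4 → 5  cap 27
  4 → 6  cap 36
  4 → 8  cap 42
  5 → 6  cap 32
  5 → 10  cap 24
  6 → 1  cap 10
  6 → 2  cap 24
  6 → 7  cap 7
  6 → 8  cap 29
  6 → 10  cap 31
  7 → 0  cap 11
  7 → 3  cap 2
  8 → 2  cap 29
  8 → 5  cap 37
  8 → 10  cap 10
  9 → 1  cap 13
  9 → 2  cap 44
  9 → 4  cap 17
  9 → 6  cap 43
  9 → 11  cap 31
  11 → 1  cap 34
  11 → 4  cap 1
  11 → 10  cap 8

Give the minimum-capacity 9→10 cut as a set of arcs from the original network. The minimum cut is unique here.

Min-cut arcs: {(2,7), (2,10), (5,10), (6,7), (6,10), (8,10), (11,10)} (total capacity 98)

augment #1: 9→2→10 push 15
augment #2: 9→6→10 push 31
augment #3: 9→11→10 push 8
augment #4: 9→1→5→10 push 2
augment #5: 9→2→5→10 push 22
augment #6: 9→4→8→10 push 10
augment #7: 9→2→7→0→10 push 3
augment #8: 9→6→7→0→10 push 6
augment #9: 9→6→7→3→10 push 1
max flow = 98; residual-reachable set from 9 gives S-side
cut edges (S→T): {(2,7), (2,10), (5,10), (6,7), (6,10), (8,10), (11,10)} total cap 98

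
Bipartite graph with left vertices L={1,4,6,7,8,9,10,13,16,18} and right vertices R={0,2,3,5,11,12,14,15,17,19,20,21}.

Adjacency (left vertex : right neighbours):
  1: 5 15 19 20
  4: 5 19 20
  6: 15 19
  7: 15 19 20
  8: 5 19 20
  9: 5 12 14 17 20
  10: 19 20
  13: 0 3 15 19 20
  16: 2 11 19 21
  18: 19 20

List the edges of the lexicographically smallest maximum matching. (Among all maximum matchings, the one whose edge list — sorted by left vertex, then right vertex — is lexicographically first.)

|M| = 7 (so the lex-smallest maximum matching has 7 edges)
process left vertices in ascending order; for each, take the smallest-labelled available neighbour that still permits 7 edges overall, or leave it unmatched if none does
lex-smallest matching: {1-5, 4-19, 6-15, 7-20, 9-12, 13-0, 16-2}

Lex-smallest maximum matching: {(1,5), (4,19), (6,15), (7,20), (9,12), (13,0), (16,2)}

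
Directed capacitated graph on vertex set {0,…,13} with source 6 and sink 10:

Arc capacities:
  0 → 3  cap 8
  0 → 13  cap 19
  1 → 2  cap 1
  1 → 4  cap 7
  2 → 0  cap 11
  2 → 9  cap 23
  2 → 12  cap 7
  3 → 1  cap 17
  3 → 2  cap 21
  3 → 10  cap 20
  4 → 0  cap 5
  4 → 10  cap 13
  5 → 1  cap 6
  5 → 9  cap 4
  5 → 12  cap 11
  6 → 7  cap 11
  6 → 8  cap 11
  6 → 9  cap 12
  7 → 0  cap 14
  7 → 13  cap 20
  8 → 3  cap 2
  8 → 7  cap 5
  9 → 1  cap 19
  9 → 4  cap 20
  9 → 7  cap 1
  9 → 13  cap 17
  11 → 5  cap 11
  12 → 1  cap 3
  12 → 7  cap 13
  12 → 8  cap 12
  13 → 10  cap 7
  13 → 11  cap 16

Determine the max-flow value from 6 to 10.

Maximum flow value: 30

augment #1: 6→7→13→10 bottleneck 7, total now 7
augment #2: 6→8→3→10 bottleneck 2, total now 9
augment #3: 6→9→4→10 bottleneck 12, total now 21
augment #4: 6→7→0→3→10 bottleneck 4, total now 25
augment #5: 6→8→7→0→3→10 bottleneck 4, total now 29
augment #6: 6→8→7→13→11→5→1→4→10 bottleneck 1, total now 30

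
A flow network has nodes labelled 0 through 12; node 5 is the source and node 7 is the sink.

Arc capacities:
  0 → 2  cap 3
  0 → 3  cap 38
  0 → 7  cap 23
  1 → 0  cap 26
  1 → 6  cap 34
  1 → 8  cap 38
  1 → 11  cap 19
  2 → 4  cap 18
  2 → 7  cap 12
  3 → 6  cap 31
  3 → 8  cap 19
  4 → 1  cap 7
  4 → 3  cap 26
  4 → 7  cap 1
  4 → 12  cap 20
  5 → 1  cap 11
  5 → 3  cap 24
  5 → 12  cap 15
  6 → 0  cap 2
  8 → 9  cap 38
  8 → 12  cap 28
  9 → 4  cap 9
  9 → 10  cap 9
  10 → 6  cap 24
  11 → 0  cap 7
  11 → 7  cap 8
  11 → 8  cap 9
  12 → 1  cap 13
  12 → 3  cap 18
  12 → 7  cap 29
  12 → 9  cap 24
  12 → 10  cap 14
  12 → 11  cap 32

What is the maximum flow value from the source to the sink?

Maximum flow value: 47

augment #1: 5→12→7 bottleneck 15, total now 15
augment #2: 5→1→0→7 bottleneck 11, total now 26
augment #3: 5→3→6→0→7 bottleneck 2, total now 28
augment #4: 5→3→8→12→7 bottleneck 14, total now 42
augment #5: 5→3→8→9→4→7 bottleneck 1, total now 43
augment #6: 5→3→8→12→11→7 bottleneck 4, total now 47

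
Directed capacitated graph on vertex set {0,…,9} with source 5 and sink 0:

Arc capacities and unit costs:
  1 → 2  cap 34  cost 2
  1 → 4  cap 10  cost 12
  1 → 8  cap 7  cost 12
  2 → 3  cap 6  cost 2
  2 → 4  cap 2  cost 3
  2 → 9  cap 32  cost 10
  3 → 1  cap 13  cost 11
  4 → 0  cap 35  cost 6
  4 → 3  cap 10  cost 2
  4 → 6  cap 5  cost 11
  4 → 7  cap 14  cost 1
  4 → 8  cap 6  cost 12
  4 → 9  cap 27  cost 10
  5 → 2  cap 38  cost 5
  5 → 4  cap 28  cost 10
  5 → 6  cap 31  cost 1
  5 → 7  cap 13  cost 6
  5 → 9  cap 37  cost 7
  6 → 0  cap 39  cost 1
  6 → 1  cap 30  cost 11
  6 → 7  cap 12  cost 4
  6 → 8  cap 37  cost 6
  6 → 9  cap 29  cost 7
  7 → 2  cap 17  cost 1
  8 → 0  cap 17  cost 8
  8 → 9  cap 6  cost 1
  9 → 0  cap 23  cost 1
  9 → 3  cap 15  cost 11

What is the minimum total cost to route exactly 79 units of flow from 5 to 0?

shortest-cost path #1: 5→6→0 push 31 @ unit cost 2 (adds 62)
shortest-cost path #2: 5→9→0 push 23 @ unit cost 8 (adds 184)
shortest-cost path #3: 5→2→4→0 push 2 @ unit cost 14 (adds 28)
shortest-cost path #4: 5→4→0 push 23 @ unit cost 16 (adds 368)
total cost = 642

Minimum cost for 79 units: 642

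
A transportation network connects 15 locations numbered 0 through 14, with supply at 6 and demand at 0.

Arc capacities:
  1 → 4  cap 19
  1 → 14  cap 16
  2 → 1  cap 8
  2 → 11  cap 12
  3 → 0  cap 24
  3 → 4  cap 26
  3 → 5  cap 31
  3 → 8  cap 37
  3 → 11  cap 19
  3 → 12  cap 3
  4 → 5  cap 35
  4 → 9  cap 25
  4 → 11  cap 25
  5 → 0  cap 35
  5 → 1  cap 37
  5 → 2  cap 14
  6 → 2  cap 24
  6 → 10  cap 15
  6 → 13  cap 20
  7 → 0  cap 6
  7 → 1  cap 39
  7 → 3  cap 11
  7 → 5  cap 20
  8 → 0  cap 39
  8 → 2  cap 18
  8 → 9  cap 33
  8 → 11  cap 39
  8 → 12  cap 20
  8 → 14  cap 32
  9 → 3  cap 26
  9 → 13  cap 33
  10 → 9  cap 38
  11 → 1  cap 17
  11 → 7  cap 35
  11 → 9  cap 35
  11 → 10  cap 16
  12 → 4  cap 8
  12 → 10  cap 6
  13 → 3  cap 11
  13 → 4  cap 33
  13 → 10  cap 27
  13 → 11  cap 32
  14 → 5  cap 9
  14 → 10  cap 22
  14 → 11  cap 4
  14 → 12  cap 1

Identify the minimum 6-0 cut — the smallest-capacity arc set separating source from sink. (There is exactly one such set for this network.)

Min-cut arcs: {(2,1), (2,11), (6,10), (6,13)} (total capacity 55)

augment #1: 6→13→3→0 push 11
augment #2: 6→2→11→7→0 push 6
augment #3: 6→10→9→3→0 push 13
augment #4: 6→13→4→5→0 push 9
augment #5: 6→2→1→4→5→0 push 8
augment #6: 6→2→11→7→5→0 push 6
augment #7: 6→10→9→3→5→0 push 2
max flow = 55; residual-reachable set from 6 gives S-side
cut edges (S→T): {(2,1), (2,11), (6,10), (6,13)} total cap 55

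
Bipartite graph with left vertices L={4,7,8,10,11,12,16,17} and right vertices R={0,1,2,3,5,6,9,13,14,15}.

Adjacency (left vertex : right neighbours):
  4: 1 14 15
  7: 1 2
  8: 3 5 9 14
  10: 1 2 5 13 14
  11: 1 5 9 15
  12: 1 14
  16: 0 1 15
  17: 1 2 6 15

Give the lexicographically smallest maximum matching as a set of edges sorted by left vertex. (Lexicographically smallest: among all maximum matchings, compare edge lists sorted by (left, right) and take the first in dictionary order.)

Lex-smallest maximum matching: {(4,1), (7,2), (8,3), (10,5), (11,9), (12,14), (16,0), (17,6)}

|M| = 8 (so the lex-smallest maximum matching has 8 edges)
process left vertices in ascending order; for each, take the smallest-labelled available neighbour that still permits 8 edges overall, or leave it unmatched if none does
lex-smallest matching: {4-1, 7-2, 8-3, 10-5, 11-9, 12-14, 16-0, 17-6}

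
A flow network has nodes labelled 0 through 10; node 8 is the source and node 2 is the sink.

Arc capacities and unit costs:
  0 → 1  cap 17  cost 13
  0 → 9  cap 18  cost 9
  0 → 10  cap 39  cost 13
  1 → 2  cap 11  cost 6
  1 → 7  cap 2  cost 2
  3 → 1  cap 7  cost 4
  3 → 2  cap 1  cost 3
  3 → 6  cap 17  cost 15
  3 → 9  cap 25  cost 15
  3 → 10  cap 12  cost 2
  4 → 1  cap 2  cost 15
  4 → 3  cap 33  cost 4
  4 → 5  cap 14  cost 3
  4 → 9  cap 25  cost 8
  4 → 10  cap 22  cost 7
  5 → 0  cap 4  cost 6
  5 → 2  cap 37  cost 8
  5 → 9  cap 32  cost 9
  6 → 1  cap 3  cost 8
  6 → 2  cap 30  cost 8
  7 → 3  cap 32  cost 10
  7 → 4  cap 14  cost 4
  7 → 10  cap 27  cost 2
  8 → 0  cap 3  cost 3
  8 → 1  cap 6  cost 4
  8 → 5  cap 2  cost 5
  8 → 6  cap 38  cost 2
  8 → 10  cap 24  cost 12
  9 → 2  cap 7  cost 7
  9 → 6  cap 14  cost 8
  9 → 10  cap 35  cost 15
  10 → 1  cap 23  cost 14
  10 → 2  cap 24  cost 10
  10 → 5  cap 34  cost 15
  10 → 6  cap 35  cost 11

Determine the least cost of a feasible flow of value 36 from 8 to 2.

Minimum cost for 36 units: 360

shortest-cost path #1: 8→1→2 push 6 @ unit cost 10 (adds 60)
shortest-cost path #2: 8→6→2 push 30 @ unit cost 10 (adds 300)
total cost = 360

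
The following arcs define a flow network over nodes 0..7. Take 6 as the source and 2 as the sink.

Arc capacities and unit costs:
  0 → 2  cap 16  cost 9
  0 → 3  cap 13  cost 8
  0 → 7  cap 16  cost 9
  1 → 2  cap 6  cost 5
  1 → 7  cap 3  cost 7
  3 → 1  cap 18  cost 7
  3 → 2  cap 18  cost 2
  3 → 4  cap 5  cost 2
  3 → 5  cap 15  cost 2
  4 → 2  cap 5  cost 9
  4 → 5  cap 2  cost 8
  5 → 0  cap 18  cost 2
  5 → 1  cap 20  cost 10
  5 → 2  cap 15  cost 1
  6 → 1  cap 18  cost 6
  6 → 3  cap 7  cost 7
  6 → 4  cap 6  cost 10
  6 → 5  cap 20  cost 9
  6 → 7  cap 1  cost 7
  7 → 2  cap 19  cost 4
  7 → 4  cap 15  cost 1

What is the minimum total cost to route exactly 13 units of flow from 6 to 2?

Minimum cost for 13 units: 123

shortest-cost path #1: 6→3→2 push 7 @ unit cost 9 (adds 63)
shortest-cost path #2: 6→5→2 push 6 @ unit cost 10 (adds 60)
total cost = 123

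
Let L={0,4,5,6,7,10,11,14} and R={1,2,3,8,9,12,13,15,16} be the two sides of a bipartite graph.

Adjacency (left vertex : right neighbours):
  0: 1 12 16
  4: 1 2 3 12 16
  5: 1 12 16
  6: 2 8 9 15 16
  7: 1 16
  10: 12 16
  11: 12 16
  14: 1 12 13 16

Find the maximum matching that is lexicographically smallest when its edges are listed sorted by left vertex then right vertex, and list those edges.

Lex-smallest maximum matching: {(0,1), (4,2), (5,12), (6,8), (7,16), (14,13)}

|M| = 6 (so the lex-smallest maximum matching has 6 edges)
process left vertices in ascending order; for each, take the smallest-labelled available neighbour that still permits 6 edges overall, or leave it unmatched if none does
lex-smallest matching: {0-1, 4-2, 5-12, 6-8, 7-16, 14-13}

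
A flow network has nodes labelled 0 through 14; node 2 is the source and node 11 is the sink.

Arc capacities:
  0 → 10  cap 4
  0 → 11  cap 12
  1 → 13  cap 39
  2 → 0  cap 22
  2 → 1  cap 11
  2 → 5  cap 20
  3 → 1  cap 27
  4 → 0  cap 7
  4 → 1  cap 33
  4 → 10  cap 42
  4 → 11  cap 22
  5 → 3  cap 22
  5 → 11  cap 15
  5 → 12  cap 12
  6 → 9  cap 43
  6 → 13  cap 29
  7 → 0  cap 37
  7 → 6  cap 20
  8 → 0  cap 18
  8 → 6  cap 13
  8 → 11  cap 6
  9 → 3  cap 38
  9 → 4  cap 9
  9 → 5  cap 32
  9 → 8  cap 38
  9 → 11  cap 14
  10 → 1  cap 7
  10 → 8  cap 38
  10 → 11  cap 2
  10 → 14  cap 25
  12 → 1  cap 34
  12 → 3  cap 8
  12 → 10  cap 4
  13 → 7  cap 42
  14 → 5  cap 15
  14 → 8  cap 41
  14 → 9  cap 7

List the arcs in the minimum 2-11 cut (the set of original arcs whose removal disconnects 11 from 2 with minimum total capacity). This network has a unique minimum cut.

augment #1: 2→0→11 push 12
augment #2: 2→5→11 push 15
augment #3: 2→0→10→11 push 2
augment #4: 2→0→10→8→11 push 2
augment #5: 2→5→12→10→8→11 push 4
augment #6: 2→1→13→7→6→9→11 push 11
augment #7: 2→5→3→1→13→7→6→9→11 push 1
max flow = 47; residual-reachable set from 2 gives S-side
cut edges (S→T): {(0,10), (0,11), (2,1), (2,5)} total cap 47

Min-cut arcs: {(0,10), (0,11), (2,1), (2,5)} (total capacity 47)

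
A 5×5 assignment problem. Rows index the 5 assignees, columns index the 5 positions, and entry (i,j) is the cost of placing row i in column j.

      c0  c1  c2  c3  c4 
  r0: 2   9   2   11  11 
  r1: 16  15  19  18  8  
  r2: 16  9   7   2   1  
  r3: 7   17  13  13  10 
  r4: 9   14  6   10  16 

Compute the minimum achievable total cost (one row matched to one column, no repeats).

Minimum assignment cost: 32

optimal assignment: row0→col1 (cost 9), row1→col4 (cost 8), row2→col3 (cost 2), row3→col0 (cost 7), row4→col2 (cost 6)
total = 9 + 8 + 2 + 7 + 6 = 32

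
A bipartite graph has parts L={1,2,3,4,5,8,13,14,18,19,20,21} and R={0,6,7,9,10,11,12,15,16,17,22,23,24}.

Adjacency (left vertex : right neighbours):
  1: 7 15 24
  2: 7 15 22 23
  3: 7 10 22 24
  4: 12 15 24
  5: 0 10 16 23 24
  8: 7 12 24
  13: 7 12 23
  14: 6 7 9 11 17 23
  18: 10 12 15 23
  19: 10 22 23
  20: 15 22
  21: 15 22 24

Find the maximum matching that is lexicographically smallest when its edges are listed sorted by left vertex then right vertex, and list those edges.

Lex-smallest maximum matching: {(1,7), (2,15), (3,10), (4,12), (5,0), (8,24), (13,23), (14,6), (19,22)}

|M| = 9 (so the lex-smallest maximum matching has 9 edges)
process left vertices in ascending order; for each, take the smallest-labelled available neighbour that still permits 9 edges overall, or leave it unmatched if none does
lex-smallest matching: {1-7, 2-15, 3-10, 4-12, 5-0, 8-24, 13-23, 14-6, 19-22}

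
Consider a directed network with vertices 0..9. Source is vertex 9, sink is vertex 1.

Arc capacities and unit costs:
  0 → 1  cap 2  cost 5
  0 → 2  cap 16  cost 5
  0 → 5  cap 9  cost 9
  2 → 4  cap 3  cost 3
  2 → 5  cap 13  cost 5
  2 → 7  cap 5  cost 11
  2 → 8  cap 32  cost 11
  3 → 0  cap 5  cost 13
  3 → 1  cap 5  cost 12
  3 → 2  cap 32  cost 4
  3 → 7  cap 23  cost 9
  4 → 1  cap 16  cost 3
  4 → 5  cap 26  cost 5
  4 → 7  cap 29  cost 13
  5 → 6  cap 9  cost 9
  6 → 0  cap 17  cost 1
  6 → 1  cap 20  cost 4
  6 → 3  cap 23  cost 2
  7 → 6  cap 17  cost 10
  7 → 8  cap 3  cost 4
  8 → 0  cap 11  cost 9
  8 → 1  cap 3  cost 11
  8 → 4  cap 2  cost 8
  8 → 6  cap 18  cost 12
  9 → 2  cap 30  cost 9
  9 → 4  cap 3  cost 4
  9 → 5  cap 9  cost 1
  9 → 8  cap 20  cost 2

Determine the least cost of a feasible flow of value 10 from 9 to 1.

Minimum cost for 10 units: 114

shortest-cost path #1: 9→4→1 push 3 @ unit cost 7 (adds 21)
shortest-cost path #2: 9→8→1 push 3 @ unit cost 13 (adds 39)
shortest-cost path #3: 9→8→4→1 push 2 @ unit cost 13 (adds 26)
shortest-cost path #4: 9→5→6→1 push 2 @ unit cost 14 (adds 28)
total cost = 114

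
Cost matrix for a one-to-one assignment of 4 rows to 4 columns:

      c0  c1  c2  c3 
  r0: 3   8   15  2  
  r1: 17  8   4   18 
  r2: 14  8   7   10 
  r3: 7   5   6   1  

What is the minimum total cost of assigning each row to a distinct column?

Minimum assignment cost: 16

optimal assignment: row0→col0 (cost 3), row1→col2 (cost 4), row2→col1 (cost 8), row3→col3 (cost 1)
total = 3 + 4 + 8 + 1 = 16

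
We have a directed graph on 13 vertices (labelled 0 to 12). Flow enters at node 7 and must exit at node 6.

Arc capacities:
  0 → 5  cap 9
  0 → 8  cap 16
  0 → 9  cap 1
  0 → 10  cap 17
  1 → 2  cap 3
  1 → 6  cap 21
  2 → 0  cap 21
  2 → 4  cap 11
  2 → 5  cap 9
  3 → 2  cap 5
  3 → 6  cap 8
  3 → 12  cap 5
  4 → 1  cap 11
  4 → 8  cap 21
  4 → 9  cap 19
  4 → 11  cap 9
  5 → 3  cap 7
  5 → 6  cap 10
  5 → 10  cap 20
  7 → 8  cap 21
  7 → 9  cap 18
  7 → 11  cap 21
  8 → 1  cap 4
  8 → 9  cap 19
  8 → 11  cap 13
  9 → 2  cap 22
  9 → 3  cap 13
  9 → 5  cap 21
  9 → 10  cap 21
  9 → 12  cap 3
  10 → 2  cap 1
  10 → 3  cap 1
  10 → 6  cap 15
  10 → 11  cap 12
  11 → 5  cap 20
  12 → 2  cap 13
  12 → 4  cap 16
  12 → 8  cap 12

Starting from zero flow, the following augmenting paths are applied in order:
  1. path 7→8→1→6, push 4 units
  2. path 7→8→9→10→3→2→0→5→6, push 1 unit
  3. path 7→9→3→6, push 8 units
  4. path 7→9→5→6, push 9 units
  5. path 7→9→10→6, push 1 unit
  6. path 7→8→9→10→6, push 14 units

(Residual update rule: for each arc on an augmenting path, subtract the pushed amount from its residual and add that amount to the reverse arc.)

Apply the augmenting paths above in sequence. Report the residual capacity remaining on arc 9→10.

Residual capacity of (9,10): 5

after path 1 (7→8→1→6, push 4): res(9,10)=21
after path 2 (7→8→9→10→3→2→0→5→6, push 1): res(9,10)=20
after path 3 (7→9→3→6, push 8): res(9,10)=20
after path 4 (7→9→5→6, push 9): res(9,10)=20
after path 5 (7→9→10→6, push 1): res(9,10)=19
after path 6 (7→8→9→10→6, push 14): res(9,10)=5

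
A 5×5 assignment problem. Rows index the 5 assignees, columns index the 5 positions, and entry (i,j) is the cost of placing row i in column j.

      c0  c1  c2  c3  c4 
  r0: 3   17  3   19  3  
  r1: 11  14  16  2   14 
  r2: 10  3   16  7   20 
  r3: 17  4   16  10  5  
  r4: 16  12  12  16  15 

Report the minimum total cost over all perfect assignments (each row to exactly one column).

Minimum assignment cost: 25

optimal assignment: row0→col0 (cost 3), row1→col3 (cost 2), row2→col1 (cost 3), row3→col4 (cost 5), row4→col2 (cost 12)
total = 3 + 2 + 3 + 5 + 12 = 25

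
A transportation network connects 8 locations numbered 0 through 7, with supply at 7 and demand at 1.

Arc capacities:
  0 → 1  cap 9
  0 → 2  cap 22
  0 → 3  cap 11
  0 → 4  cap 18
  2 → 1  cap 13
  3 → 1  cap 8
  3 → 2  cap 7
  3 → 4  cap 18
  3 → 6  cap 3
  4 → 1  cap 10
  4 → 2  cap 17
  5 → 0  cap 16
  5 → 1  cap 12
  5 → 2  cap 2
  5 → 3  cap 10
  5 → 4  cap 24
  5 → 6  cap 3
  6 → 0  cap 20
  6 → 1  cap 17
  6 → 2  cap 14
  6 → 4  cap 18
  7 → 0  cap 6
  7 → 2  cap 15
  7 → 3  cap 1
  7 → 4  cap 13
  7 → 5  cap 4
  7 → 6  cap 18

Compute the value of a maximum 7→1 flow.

augment #1: 7→0→1 bottleneck 6, total now 6
augment #2: 7→2→1 bottleneck 13, total now 19
augment #3: 7→3→1 bottleneck 1, total now 20
augment #4: 7→4→1 bottleneck 10, total now 30
augment #5: 7→5→1 bottleneck 4, total now 34
augment #6: 7→6→1 bottleneck 17, total now 51
augment #7: 7→6→0→1 bottleneck 1, total now 52

Maximum flow value: 52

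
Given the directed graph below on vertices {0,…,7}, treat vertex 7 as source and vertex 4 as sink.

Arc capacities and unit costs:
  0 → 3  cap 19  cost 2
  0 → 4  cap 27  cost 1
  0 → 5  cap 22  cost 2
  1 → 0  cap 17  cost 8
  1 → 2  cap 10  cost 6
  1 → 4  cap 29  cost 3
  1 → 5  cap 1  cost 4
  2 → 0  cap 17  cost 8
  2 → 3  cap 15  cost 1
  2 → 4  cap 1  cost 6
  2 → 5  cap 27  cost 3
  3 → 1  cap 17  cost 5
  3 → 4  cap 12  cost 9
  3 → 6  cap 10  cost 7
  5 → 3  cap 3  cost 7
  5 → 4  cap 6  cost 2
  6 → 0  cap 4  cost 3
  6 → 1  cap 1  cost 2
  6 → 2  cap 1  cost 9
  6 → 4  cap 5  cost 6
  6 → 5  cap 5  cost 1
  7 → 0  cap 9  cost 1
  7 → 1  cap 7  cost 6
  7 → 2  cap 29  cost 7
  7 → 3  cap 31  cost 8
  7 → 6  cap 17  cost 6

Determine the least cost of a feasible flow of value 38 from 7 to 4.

shortest-cost path #1: 7→0→4 push 9 @ unit cost 2 (adds 18)
shortest-cost path #2: 7→1→4 push 7 @ unit cost 9 (adds 63)
shortest-cost path #3: 7→6→5→4 push 5 @ unit cost 9 (adds 45)
shortest-cost path #4: 7→6→0→4 push 4 @ unit cost 10 (adds 40)
shortest-cost path #5: 7→6→1→4 push 1 @ unit cost 11 (adds 11)
shortest-cost path #6: 7→2→5→4 push 1 @ unit cost 12 (adds 12)
shortest-cost path #7: 7→6→4 push 5 @ unit cost 12 (adds 60)
shortest-cost path #8: 7→2→4 push 1 @ unit cost 13 (adds 13)
shortest-cost path #9: 7→2→0→4 push 5 @ unit cost 16 (adds 80)
total cost = 342

Minimum cost for 38 units: 342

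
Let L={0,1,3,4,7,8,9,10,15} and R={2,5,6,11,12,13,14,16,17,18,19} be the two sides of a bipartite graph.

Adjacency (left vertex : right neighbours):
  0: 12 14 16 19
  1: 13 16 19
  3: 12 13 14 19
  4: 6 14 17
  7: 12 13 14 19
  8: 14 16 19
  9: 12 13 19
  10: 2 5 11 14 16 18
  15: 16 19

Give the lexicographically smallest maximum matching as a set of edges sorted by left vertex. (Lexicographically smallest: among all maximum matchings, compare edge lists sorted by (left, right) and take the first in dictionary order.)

Lex-smallest maximum matching: {(0,12), (1,13), (3,14), (4,6), (7,19), (8,16), (10,2)}

|M| = 7 (so the lex-smallest maximum matching has 7 edges)
process left vertices in ascending order; for each, take the smallest-labelled available neighbour that still permits 7 edges overall, or leave it unmatched if none does
lex-smallest matching: {0-12, 1-13, 3-14, 4-6, 7-19, 8-16, 10-2}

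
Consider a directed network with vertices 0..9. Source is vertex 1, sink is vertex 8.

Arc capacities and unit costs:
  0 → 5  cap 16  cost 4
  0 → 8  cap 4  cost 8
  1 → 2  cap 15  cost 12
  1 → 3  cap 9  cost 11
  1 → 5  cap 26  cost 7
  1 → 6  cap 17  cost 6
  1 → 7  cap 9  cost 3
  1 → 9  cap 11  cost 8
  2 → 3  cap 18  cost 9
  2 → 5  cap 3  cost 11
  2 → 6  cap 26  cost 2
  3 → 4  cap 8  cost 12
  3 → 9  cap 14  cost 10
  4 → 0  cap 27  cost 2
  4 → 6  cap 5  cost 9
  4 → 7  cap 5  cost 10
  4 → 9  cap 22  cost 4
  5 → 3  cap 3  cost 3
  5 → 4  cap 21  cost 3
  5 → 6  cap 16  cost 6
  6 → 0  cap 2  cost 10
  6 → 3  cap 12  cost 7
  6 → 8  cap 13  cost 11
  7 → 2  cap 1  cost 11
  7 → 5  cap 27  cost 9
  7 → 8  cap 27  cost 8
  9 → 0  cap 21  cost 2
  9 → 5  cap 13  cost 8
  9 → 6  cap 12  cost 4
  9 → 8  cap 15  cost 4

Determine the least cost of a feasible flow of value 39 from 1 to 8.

shortest-cost path #1: 1→7→8 push 9 @ unit cost 11 (adds 99)
shortest-cost path #2: 1→9→8 push 11 @ unit cost 12 (adds 132)
shortest-cost path #3: 1→6→8 push 13 @ unit cost 17 (adds 221)
shortest-cost path #4: 1→5→4→9→8 push 4 @ unit cost 18 (adds 72)
shortest-cost path #5: 1→5→4→0→8 push 2 @ unit cost 20 (adds 40)
total cost = 564

Minimum cost for 39 units: 564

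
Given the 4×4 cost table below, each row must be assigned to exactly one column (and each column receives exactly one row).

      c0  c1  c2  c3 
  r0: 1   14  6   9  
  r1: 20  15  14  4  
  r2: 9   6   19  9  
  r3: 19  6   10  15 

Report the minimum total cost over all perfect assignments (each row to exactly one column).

optimal assignment: row0→col0 (cost 1), row1→col3 (cost 4), row2→col1 (cost 6), row3→col2 (cost 10)
total = 1 + 4 + 6 + 10 = 21

Minimum assignment cost: 21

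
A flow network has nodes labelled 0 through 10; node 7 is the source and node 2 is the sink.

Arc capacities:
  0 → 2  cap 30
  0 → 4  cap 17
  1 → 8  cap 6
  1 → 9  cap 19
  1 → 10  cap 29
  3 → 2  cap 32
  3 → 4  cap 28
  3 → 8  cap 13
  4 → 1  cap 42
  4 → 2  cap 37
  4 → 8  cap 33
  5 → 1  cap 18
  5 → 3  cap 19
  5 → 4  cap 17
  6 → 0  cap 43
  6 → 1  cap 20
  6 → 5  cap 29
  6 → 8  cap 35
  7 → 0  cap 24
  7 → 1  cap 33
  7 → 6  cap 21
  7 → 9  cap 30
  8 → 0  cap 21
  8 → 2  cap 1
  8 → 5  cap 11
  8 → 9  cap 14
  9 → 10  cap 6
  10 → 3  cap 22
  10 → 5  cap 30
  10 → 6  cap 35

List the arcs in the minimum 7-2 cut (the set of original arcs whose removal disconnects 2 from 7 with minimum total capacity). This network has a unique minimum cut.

augment #1: 7→0→2 push 24
augment #2: 7→1→8→2 push 1
augment #3: 7→6→0→2 push 6
augment #4: 7→1→10→3→2 push 22
augment #5: 7→6→0→4→2 push 15
augment #6: 7→1→8→0→4→2 push 2
augment #7: 7→1→8→5→3→2 push 3
augment #8: 7→1→10→5→3→2 push 5
augment #9: 7→9→10→5→3→2 push 2
augment #10: 7→9→10→5→4→2 push 4
max flow = 84; residual-reachable set from 7 gives S-side
cut edges (S→T): {(7,0), (7,1), (7,6), (9,10)} total cap 84

Min-cut arcs: {(7,0), (7,1), (7,6), (9,10)} (total capacity 84)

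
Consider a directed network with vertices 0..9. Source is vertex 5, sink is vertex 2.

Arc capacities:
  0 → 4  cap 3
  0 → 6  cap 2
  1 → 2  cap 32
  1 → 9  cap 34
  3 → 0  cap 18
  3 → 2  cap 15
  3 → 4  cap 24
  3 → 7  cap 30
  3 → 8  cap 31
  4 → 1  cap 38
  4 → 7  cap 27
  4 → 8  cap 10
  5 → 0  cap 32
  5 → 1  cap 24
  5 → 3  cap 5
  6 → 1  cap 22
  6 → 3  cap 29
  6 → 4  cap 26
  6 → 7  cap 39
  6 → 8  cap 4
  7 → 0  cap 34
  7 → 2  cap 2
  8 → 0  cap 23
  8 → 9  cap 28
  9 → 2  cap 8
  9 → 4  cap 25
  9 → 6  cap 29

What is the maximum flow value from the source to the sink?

Maximum flow value: 34

augment #1: 5→1→2 bottleneck 24, total now 24
augment #2: 5→3→2 bottleneck 5, total now 29
augment #3: 5→0→4→1→2 bottleneck 3, total now 32
augment #4: 5→0→6→1→2 bottleneck 2, total now 34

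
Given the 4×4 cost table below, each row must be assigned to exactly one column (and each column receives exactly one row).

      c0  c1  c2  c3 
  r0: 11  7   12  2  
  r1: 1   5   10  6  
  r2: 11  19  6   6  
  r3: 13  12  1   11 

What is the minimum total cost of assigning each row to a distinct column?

Minimum assignment cost: 15

optimal assignment: row0→col1 (cost 7), row1→col0 (cost 1), row2→col3 (cost 6), row3→col2 (cost 1)
total = 7 + 1 + 6 + 1 = 15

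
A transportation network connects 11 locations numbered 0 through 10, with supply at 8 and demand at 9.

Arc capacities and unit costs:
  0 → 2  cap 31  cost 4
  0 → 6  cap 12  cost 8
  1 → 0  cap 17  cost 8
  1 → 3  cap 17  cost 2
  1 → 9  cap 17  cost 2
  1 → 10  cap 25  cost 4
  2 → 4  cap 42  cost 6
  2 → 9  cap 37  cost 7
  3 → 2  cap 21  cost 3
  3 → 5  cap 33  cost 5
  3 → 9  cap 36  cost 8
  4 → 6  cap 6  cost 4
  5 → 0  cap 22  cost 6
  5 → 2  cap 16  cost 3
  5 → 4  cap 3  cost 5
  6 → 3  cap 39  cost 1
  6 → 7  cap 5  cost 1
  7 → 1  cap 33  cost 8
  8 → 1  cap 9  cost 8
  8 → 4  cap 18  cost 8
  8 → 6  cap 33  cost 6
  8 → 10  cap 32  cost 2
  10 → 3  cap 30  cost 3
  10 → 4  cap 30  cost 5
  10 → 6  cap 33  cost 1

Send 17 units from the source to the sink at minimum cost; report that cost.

shortest-cost path #1: 8→1→9 push 9 @ unit cost 10 (adds 90)
shortest-cost path #2: 8→10→6→3→9 push 8 @ unit cost 12 (adds 96)
total cost = 186

Minimum cost for 17 units: 186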